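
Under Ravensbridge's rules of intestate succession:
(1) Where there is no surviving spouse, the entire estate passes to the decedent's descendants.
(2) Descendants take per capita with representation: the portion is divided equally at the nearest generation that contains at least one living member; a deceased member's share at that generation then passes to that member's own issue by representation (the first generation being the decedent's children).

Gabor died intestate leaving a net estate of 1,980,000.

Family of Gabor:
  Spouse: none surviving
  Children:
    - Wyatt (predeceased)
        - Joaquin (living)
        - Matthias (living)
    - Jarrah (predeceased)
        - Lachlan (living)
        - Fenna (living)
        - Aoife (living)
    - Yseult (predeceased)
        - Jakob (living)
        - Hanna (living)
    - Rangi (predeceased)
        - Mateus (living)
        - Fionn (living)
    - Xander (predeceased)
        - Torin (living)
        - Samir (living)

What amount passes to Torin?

The entire 1,980,000 passes to the descendants.
No child survives, so the initial division is made at the grandchildren's generation.
That amount (1,980,000) is divided into 11 shares of 180,000: Joaquin, Matthias, Lachlan, Fenna, Aoife, Jakob, Hanna, Mateus, Fionn, Torin, and Samir each take 180,000.

Torin receives 180,000.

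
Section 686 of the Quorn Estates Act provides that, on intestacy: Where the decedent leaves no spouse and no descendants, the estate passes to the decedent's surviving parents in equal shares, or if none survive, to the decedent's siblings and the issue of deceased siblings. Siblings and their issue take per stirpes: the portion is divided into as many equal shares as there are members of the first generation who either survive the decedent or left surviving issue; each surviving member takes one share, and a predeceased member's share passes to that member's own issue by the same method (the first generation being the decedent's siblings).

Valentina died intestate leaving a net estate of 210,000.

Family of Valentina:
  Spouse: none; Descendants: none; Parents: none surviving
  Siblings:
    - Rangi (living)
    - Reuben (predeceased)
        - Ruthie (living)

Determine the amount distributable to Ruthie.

The entire 210,000 passes to the siblings and their issue.
That amount (210,000) is divided into 2 shares of 105,000: Rangi takes 105,000; Reuben's 105,000 share passes to Reuben's issue.
Reuben's share (105,000) passes entirely to Ruthie.

Ruthie receives 105,000.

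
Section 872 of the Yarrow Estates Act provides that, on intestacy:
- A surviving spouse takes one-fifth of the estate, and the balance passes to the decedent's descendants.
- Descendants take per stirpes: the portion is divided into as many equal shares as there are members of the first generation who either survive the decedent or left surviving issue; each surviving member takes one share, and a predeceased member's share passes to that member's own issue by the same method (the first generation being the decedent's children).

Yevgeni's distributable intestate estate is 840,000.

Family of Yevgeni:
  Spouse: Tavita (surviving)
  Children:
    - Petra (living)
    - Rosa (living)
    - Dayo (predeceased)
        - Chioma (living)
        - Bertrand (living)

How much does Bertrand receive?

Tavita takes one-fifth of 840,000 = 168,000. The remaining 672,000 passes to the descendants.
The descendants' portion (672,000) is divided into 3 shares of 224,000: Petra and Rosa each take 224,000; Dayo's 224,000 share passes to Dayo's issue.
Dayo's share (224,000) is divided into 2 shares of 112,000: Chioma and Bertrand each take 112,000.

Bertrand receives 112,000.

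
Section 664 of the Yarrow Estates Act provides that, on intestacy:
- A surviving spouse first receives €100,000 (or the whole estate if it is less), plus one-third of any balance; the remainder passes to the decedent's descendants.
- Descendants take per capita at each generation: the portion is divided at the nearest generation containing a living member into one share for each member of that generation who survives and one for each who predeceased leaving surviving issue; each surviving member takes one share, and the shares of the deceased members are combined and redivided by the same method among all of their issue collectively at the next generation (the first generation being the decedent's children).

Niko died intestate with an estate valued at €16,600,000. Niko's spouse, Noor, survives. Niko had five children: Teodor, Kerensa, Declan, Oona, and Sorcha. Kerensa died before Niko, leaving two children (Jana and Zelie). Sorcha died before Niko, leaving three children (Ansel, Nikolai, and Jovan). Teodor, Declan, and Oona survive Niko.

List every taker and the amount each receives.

Noor: €5,600,000; Teodor: €2,200,000; Jana: €880,000; Zelie: €880,000; Declan: €2,200,000; Oona: €2,200,000; Ansel: €880,000; Nikolai: €880,000; Jovan: €880,000

Noor first takes €100,000, leaving a balance of €16,500,000. Noor then takes one-third of the balance (€5,500,000), for a total of €5,600,000. The remaining €11,000,000 passes to the descendants.
The descendants' portion (€11,000,000) is divided at the children's generation into 5 shares of €2,200,000. Teodor, Declan, and Oona each take €2,200,000. The 2 shares of the deceased (Kerensa and Sorcha) are combined into a pool of €4,400,000.
That pool (€4,400,000) is divided at the grandchildren's generation equally among Jana, Zelie, Ansel, Nikolai, and Jovan: €880,000 each.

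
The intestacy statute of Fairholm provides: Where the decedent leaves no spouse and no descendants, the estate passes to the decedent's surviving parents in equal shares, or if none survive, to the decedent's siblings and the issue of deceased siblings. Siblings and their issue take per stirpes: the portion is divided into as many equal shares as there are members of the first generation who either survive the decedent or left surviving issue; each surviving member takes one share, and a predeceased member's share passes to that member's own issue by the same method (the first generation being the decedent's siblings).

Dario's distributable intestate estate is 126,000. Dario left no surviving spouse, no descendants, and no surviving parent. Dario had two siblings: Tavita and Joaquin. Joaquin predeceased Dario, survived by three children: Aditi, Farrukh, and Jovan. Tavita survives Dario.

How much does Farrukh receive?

The entire 126,000 passes to the siblings and their issue.
That amount (126,000) is divided into 2 shares of 63,000: Tavita takes 63,000; Joaquin's 63,000 share passes to Joaquin's issue.
Joaquin's share (63,000) is divided into 3 shares of 21,000: Aditi, Farrukh, and Jovan each take 21,000.

Farrukh receives 21,000.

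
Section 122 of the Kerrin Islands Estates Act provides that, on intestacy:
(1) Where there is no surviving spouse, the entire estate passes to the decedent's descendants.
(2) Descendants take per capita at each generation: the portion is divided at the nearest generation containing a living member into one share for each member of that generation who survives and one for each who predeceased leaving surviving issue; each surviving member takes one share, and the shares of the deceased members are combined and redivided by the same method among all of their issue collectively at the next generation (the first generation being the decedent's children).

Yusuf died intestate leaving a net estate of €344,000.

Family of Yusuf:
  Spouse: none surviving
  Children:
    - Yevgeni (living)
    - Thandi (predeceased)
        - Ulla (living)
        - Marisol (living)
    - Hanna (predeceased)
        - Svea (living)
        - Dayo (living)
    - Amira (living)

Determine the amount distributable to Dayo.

Dayo receives €43,000.

The entire €344,000 passes to the descendants.
That amount (€344,000) is divided at the children's generation into 4 shares of €86,000. Yevgeni and Amira each take €86,000. The 2 shares of the deceased (Thandi and Hanna) are combined into a pool of €172,000.
That pool (€172,000) is divided at the grandchildren's generation equally among Ulla, Marisol, Svea, and Dayo: €43,000 each.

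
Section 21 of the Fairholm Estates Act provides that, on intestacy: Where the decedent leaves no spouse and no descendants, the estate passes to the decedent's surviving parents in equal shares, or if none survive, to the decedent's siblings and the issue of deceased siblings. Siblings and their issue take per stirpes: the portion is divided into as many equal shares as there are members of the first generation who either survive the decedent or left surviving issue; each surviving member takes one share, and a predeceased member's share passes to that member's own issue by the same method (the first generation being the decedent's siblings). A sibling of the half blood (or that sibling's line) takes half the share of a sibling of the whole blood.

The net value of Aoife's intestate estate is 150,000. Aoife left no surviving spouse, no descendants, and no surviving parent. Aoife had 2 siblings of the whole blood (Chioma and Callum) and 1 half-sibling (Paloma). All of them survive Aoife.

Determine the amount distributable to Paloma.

The entire 150,000 passes to the siblings and their issue.
Counting each half-blood sibling's line as half a unit, there are 5/2 units in 150,000, so one unit is 60,000. Whole-blood lines (Chioma and Callum) take 60,000 each; half-blood lines (Paloma) take 30,000 each.

Paloma receives 30,000.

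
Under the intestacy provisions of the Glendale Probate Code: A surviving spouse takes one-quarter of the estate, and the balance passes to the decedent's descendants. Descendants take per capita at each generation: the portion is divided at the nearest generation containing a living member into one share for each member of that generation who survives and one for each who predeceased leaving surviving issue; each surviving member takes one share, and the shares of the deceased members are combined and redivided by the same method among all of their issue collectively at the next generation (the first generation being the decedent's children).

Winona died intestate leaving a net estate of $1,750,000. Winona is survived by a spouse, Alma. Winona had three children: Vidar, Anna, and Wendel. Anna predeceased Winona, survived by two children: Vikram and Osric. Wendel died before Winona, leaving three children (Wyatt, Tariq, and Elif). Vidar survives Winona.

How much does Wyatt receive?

Wyatt receives $175,000.

Alma takes one-quarter of $1,750,000 = $437,500. The remaining $1,312,500 passes to the descendants.
The descendants' portion ($1,312,500) is divided at the children's generation into 3 shares of $437,500. Vidar takes $437,500. The 2 shares of the deceased (Anna and Wendel) are combined into a pool of $875,000.
That pool ($875,000) is divided at the grandchildren's generation equally among Vikram, Osric, Wyatt, Tariq, and Elif: $175,000 each.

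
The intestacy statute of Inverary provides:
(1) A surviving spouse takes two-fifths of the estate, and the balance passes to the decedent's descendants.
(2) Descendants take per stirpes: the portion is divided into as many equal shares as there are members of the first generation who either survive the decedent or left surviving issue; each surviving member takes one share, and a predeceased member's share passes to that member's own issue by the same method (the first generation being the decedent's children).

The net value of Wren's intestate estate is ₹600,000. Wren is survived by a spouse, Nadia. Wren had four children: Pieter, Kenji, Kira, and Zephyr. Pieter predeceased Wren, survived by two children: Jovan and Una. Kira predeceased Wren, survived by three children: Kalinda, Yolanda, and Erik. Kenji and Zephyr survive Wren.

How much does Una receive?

Nadia takes two-fifths of ₹600,000 = ₹240,000. The remaining ₹360,000 passes to the descendants.
The descendants' portion (₹360,000) is divided into 4 shares of ₹90,000: Kenji and Zephyr each take ₹90,000; Pieter's ₹90,000 share passes to Pieter's issue; Kira's ₹90,000 share passes to Kira's issue.
Pieter's share (₹90,000) is divided into 2 shares of ₹45,000: Jovan and Una each take ₹45,000.
Kira's share (₹90,000) is divided into 3 shares of ₹30,000: Kalinda, Yolanda, and Erik each take ₹30,000.

Una receives ₹45,000.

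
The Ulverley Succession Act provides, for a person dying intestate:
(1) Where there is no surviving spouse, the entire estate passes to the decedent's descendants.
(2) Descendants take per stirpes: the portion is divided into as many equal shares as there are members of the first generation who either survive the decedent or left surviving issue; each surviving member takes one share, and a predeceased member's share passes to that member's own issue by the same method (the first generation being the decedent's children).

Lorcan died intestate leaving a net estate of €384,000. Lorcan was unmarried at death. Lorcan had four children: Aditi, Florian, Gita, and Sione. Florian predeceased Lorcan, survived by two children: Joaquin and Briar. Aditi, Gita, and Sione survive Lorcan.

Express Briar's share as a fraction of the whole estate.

The entire €384,000 passes to the descendants.
That amount (€384,000) is divided into 4 shares of €96,000: Aditi, Gita, and Sione each take €96,000; Florian's €96,000 share passes to Florian's issue.
Florian's share (€96,000) is divided into 2 shares of €48,000: Joaquin and Briar each take €48,000.

Briar receives 1/8 of the estate.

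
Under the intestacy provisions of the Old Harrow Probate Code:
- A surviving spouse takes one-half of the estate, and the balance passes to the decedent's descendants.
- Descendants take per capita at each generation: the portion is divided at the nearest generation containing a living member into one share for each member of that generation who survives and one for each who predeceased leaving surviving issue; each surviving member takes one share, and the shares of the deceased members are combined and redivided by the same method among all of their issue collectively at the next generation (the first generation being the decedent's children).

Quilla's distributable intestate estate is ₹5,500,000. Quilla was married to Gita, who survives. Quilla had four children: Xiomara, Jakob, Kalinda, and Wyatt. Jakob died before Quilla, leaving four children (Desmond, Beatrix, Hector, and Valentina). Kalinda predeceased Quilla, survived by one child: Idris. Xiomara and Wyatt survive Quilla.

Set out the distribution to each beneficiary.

Gita takes one-half of ₹5,500,000 = ₹2,750,000. The remaining ₹2,750,000 passes to the descendants.
The descendants' portion (₹2,750,000) is divided at the children's generation into 4 shares of ₹687,500. Xiomara and Wyatt each take ₹687,500. The 2 shares of the deceased (Jakob and Kalinda) are combined into a pool of ₹1,375,000.
That pool (₹1,375,000) is divided at the grandchildren's generation equally among Desmond, Beatrix, Hector, Valentina, and Idris: ₹275,000 each.

Gita: ₹2,750,000; Xiomara: ₹687,500; Desmond: ₹275,000; Beatrix: ₹275,000; Hector: ₹275,000; Valentina: ₹275,000; Idris: ₹275,000; Wyatt: ₹687,500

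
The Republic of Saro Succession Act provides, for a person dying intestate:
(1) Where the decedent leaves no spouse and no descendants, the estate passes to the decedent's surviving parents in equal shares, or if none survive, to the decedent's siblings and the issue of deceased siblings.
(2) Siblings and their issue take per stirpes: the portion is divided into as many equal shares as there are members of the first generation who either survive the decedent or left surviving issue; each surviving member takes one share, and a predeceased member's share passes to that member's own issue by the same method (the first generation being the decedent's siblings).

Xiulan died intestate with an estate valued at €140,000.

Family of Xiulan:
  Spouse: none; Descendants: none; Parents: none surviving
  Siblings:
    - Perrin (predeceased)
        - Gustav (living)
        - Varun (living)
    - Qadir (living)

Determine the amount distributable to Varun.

The entire €140,000 passes to the siblings and their issue.
That amount (€140,000) is divided into 2 shares of €70,000: Qadir takes €70,000; Perrin's €70,000 share passes to Perrin's issue.
Perrin's share (€70,000) is divided into 2 shares of €35,000: Gustav and Varun each take €35,000.

Varun receives €35,000.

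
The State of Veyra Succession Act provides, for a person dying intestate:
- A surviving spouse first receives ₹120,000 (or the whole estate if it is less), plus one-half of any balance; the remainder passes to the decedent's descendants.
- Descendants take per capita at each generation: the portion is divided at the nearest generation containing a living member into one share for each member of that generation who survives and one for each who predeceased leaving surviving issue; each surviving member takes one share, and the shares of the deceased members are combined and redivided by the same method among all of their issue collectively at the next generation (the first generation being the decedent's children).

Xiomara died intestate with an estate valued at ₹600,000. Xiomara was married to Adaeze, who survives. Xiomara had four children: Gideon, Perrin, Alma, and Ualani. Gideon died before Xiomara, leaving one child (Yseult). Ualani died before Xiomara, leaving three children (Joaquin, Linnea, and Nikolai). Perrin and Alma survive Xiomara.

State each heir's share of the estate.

Adaeze: ₹360,000; Yseult: ₹30,000; Perrin: ₹60,000; Alma: ₹60,000; Joaquin: ₹30,000; Linnea: ₹30,000; Nikolai: ₹30,000

Adaeze first takes ₹120,000, leaving a balance of ₹480,000. Adaeze then takes one-half of the balance (₹240,000), for a total of ₹360,000. The remaining ₹240,000 passes to the descendants.
The descendants' portion (₹240,000) is divided at the children's generation into 4 shares of ₹60,000. Perrin and Alma each take ₹60,000. The 2 shares of the deceased (Gideon and Ualani) are combined into a pool of ₹120,000.
That pool (₹120,000) is divided at the grandchildren's generation equally among Yseult, Joaquin, Linnea, and Nikolai: ₹30,000 each.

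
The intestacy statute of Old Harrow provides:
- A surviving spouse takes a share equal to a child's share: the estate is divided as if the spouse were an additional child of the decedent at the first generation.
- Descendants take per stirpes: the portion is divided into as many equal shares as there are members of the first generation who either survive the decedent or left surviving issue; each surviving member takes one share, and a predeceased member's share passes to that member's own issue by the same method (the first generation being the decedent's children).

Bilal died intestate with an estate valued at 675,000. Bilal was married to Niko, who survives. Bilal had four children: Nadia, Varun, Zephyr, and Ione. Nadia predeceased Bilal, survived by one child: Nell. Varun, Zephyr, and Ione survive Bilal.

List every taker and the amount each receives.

The spouse counts as an additional share at the children's level, so there are 5 primary shares of 135,000. Niko takes one such share (135,000).
The children's combined portion (540,000) is divided into 4 shares of 135,000: Varun, Zephyr, and Ione each take 135,000; Nadia's 135,000 share passes to Nadia's issue.
Nadia's share (135,000) passes entirely to Nell.

Niko: 135,000; Nell: 135,000; Varun: 135,000; Zephyr: 135,000; Ione: 135,000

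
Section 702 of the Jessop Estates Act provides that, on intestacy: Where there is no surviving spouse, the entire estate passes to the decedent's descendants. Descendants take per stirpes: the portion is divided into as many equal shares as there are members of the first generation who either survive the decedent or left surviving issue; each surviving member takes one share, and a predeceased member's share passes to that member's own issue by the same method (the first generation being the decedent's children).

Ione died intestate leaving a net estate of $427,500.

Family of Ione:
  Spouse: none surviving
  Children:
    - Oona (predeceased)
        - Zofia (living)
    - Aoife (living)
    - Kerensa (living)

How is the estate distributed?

The entire $427,500 passes to the descendants.
That amount ($427,500) is divided into 3 shares of $142,500: Aoife and Kerensa each take $142,500; Oona's $142,500 share passes to Oona's issue.
Oona's share ($142,500) passes entirely to Zofia.

Zofia: $142,500; Aoife: $142,500; Kerensa: $142,500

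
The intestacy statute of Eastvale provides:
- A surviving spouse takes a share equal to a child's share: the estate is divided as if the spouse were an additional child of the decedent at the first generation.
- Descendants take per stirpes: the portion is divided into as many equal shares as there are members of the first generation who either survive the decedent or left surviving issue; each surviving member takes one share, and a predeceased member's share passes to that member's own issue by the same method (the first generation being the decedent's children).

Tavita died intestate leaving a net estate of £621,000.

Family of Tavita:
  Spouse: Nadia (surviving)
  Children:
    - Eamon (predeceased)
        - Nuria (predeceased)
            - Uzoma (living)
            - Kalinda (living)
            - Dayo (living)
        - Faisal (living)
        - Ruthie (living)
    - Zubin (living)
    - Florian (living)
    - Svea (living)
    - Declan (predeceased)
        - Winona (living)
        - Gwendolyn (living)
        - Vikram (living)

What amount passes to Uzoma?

Uzoma receives £11,500.

The spouse counts as an additional share at the children's level, so there are 6 primary shares of £103,500. Nadia takes one such share (£103,500).
The children's combined portion (£517,500) is divided into 5 shares of £103,500: Zubin, Florian, and Svea each take £103,500; Eamon's £103,500 share passes to Eamon's issue; Declan's £103,500 share passes to Declan's issue.
Eamon's share (£103,500) is divided into 3 shares of £34,500: Faisal and Ruthie each take £34,500; Nuria's £34,500 share passes to Nuria's issue.
Nuria's share (£34,500) is divided into 3 shares of £11,500: Uzoma, Kalinda, and Dayo each take £11,500.
Declan's share (£103,500) is divided into 3 shares of £34,500: Winona, Gwendolyn, and Vikram each take £34,500.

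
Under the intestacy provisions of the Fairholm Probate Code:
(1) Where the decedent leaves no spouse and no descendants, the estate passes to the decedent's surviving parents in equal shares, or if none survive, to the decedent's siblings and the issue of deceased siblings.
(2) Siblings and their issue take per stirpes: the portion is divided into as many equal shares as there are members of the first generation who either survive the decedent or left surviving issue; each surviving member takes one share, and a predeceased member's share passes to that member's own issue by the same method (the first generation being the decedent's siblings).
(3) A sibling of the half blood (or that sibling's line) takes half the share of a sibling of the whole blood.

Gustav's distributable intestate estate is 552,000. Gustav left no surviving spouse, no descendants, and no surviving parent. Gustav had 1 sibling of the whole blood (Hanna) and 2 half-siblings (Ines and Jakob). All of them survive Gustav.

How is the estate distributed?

The entire 552,000 passes to the siblings and their issue.
Counting each half-blood sibling's line as half a unit, there are 2 units in 552,000, so one unit is 276,000. Whole-blood lines (Hanna) take 276,000 each; half-blood lines (Ines and Jakob) take 138,000 each.

Ines: 138,000; Jakob: 138,000; Hanna: 276,000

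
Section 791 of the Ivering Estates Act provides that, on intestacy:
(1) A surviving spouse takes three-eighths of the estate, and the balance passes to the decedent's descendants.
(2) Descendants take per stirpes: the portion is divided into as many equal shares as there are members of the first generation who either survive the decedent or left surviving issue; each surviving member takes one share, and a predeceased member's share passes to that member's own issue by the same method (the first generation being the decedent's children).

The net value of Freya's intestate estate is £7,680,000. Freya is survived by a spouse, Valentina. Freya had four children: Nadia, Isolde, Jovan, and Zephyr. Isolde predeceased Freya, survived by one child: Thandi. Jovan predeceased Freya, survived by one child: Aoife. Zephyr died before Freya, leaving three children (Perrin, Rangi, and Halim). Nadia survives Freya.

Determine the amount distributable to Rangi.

Rangi receives £400,000.

Valentina takes three-eighths of £7,680,000 = £2,880,000. The remaining £4,800,000 passes to the descendants.
The descendants' portion (£4,800,000) is divided into 4 shares of £1,200,000: Nadia takes £1,200,000; Isolde's £1,200,000 share passes to Isolde's issue; Jovan's £1,200,000 share passes to Jovan's issue; Zephyr's £1,200,000 share passes to Zephyr's issue.
Isolde's share (£1,200,000) passes entirely to Thandi.
Jovan's share (£1,200,000) passes entirely to Aoife.
Zephyr's share (£1,200,000) is divided into 3 shares of £400,000: Perrin, Rangi, and Halim each take £400,000.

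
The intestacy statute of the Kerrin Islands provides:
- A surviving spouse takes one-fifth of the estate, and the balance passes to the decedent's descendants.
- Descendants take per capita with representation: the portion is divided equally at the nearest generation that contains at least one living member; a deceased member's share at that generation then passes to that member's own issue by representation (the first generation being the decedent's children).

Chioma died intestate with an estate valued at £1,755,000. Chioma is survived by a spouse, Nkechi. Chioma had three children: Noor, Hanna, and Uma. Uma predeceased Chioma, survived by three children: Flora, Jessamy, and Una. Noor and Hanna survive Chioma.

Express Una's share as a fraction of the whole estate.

Una receives 4/45 of the estate.

Nkechi takes one-fifth of £1,755,000 = £351,000. The remaining £1,404,000 passes to the descendants.
The descendants' portion (£1,404,000) is divided into 3 shares of £468,000: Noor and Hanna each take £468,000; Uma's £468,000 share passes to Uma's issue.
Uma's share (£468,000) is divided into 3 shares of £156,000: Flora, Jessamy, and Una each take £156,000.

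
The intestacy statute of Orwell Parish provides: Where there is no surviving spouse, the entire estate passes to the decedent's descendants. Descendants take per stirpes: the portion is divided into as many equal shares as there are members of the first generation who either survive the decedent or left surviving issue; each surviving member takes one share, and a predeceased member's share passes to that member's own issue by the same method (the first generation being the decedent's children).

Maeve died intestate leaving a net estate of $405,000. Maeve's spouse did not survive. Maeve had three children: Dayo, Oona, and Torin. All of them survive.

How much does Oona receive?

Oona receives $135,000.

The entire $405,000 passes to the descendants.
That amount ($405,000) is divided into 3 shares of $135,000: Dayo, Oona, and Torin each take $135,000.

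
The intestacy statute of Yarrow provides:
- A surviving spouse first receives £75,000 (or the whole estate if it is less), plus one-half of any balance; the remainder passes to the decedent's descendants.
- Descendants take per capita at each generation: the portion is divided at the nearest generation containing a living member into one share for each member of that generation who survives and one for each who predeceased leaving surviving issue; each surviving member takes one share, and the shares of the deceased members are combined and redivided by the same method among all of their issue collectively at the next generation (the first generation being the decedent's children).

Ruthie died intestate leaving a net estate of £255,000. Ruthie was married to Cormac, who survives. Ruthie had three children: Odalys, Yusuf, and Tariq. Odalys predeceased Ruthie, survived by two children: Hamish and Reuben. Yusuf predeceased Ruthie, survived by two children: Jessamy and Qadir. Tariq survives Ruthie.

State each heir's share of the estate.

Cormac first takes £75,000, leaving a balance of £180,000. Cormac then takes one-half of the balance (£90,000), for a total of £165,000. The remaining £90,000 passes to the descendants.
The descendants' portion (£90,000) is divided at the children's generation into 3 shares of £30,000. Tariq takes £30,000. The 2 shares of the deceased (Odalys and Yusuf) are combined into a pool of £60,000.
That pool (£60,000) is divided at the grandchildren's generation equally among Hamish, Reuben, Jessamy, and Qadir: £15,000 each.

Cormac: £165,000; Hamish: £15,000; Reuben: £15,000; Jessamy: £15,000; Qadir: £15,000; Tariq: £30,000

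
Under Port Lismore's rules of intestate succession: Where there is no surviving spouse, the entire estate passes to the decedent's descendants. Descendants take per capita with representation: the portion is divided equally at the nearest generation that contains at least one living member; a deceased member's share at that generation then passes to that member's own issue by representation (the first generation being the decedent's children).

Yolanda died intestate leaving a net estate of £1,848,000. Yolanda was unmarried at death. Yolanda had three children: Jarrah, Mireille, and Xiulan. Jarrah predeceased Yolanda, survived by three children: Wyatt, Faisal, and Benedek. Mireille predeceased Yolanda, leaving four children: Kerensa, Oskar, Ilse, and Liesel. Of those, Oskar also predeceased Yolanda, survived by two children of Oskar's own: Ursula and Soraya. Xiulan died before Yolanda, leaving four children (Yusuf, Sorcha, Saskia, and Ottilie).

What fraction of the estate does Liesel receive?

The entire £1,848,000 passes to the descendants.
No child survives, so the initial division is made at the grandchildren's generation.
That amount (£1,848,000) is divided into 11 shares of £168,000: Wyatt, Faisal, Benedek, Kerensa, Ilse, Liesel, Yusuf, Sorcha, Saskia, and Ottilie each take £168,000; Oskar's £168,000 share passes to Oskar's issue.
Oskar's share (£168,000) is divided into 2 shares of £84,000: Ursula and Soraya each take £84,000.

Liesel receives 1/11 of the estate.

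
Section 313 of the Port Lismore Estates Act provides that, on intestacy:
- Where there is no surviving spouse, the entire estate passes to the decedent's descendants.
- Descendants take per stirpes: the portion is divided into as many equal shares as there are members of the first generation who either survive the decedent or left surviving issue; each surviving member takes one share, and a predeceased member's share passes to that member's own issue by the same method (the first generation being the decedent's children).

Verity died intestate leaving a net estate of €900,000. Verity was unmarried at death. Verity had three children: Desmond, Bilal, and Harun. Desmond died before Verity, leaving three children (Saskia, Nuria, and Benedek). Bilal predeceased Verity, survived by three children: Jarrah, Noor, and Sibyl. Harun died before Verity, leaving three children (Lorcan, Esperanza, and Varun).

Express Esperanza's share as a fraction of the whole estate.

The entire €900,000 passes to the descendants.
That amount (€900,000) is divided into 3 shares of €300,000: Desmond's €300,000 share passes to Desmond's issue; Bilal's €300,000 share passes to Bilal's issue; Harun's €300,000 share passes to Harun's issue.
Desmond's share (€300,000) is divided into 3 shares of €100,000: Saskia, Nuria, and Benedek each take €100,000.
Bilal's share (€300,000) is divided into 3 shares of €100,000: Jarrah, Noor, and Sibyl each take €100,000.
Harun's share (€300,000) is divided into 3 shares of €100,000: Lorcan, Esperanza, and Varun each take €100,000.

Esperanza receives 1/9 of the estate.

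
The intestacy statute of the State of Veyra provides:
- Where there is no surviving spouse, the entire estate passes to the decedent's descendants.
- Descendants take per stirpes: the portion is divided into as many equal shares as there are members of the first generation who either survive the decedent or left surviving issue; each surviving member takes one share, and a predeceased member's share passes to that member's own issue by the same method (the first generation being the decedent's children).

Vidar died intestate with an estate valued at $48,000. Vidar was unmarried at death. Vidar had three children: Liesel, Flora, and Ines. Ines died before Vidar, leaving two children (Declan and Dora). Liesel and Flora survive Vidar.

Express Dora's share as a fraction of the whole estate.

Dora receives 1/6 of the estate.

The entire $48,000 passes to the descendants.
That amount ($48,000) is divided into 3 shares of $16,000: Liesel and Flora each take $16,000; Ines's $16,000 share passes to Ines's issue.
Ines's share ($16,000) is divided into 2 shares of $8,000: Declan and Dora each take $8,000.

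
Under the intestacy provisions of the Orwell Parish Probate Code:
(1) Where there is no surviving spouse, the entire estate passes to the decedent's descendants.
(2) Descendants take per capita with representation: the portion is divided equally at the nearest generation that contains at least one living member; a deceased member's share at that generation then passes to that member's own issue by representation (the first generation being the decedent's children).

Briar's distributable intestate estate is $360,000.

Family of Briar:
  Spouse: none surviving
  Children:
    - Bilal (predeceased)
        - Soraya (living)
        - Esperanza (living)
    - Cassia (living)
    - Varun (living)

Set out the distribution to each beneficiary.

Soraya: $60,000; Esperanza: $60,000; Cassia: $120,000; Varun: $120,000

The entire $360,000 passes to the descendants.
That amount ($360,000) is divided into 3 shares of $120,000: Cassia and Varun each take $120,000; Bilal's $120,000 share passes to Bilal's issue.
Bilal's share ($120,000) is divided into 2 shares of $60,000: Soraya and Esperanza each take $60,000.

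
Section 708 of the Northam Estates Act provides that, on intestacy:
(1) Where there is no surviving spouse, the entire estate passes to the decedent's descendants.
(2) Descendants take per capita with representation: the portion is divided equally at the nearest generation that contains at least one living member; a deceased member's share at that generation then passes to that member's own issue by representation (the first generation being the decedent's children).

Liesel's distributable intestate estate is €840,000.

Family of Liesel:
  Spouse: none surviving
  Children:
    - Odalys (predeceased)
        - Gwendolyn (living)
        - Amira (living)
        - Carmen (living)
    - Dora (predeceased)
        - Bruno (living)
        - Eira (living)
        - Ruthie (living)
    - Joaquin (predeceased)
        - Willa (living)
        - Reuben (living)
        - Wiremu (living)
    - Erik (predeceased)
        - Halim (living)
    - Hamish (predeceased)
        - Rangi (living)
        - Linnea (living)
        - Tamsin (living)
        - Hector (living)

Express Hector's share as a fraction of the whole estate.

The entire €840,000 passes to the descendants.
No child survives, so the initial division is made at the grandchildren's generation.
That amount (€840,000) is divided into 14 shares of €60,000: Gwendolyn, Amira, Carmen, Bruno, Eira, Ruthie, Willa, Reuben, Wiremu, Halim, Rangi, Linnea, Tamsin, and Hector each take €60,000.

Hector receives 1/14 of the estate.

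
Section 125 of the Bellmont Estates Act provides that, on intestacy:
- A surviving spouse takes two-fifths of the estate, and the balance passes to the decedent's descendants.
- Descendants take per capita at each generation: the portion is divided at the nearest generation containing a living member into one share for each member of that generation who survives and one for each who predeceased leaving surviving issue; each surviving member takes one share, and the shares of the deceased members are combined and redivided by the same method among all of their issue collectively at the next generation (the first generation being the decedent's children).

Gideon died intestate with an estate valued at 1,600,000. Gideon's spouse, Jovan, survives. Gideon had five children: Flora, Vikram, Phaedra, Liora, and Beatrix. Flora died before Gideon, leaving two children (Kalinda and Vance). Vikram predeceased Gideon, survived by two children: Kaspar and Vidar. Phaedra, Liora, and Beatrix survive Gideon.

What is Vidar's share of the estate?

Vidar receives 96,000.

Jovan takes two-fifths of 1,600,000 = 640,000. The remaining 960,000 passes to the descendants.
The descendants' portion (960,000) is divided at the children's generation into 5 shares of 192,000. Phaedra, Liora, and Beatrix each take 192,000. The 2 shares of the deceased (Flora and Vikram) are combined into a pool of 384,000.
That pool (384,000) is divided at the grandchildren's generation equally among Kalinda, Vance, Kaspar, and Vidar: 96,000 each.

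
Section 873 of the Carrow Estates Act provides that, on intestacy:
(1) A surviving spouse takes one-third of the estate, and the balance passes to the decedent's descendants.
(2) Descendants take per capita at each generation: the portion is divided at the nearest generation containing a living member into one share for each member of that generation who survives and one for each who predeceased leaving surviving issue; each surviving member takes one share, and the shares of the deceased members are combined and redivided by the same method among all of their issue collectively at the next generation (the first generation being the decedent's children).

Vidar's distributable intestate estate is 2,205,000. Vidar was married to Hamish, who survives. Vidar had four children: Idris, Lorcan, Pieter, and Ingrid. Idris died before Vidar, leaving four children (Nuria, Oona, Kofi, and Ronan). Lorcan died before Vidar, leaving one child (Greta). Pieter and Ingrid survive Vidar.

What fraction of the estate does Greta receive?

Greta receives 1/15 of the estate.

Hamish takes one-third of 2,205,000 = 735,000. The remaining 1,470,000 passes to the descendants.
The descendants' portion (1,470,000) is divided at the children's generation into 4 shares of 367,500. Pieter and Ingrid each take 367,500. The 2 shares of the deceased (Idris and Lorcan) are combined into a pool of 735,000.
That pool (735,000) is divided at the grandchildren's generation equally among Nuria, Oona, Kofi, Ronan, and Greta: 147,000 each.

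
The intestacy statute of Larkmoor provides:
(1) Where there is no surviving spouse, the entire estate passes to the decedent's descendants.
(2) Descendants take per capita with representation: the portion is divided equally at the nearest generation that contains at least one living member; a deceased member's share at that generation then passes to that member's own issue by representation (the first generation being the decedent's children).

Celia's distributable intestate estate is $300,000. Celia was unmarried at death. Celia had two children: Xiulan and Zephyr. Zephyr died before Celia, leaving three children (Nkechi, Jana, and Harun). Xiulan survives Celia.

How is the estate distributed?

Xiulan: $150,000; Nkechi: $50,000; Jana: $50,000; Harun: $50,000

The entire $300,000 passes to the descendants.
That amount ($300,000) is divided into 2 shares of $150,000: Xiulan takes $150,000; Zephyr's $150,000 share passes to Zephyr's issue.
Zephyr's share ($150,000) is divided into 3 shares of $50,000: Nkechi, Jana, and Harun each take $50,000.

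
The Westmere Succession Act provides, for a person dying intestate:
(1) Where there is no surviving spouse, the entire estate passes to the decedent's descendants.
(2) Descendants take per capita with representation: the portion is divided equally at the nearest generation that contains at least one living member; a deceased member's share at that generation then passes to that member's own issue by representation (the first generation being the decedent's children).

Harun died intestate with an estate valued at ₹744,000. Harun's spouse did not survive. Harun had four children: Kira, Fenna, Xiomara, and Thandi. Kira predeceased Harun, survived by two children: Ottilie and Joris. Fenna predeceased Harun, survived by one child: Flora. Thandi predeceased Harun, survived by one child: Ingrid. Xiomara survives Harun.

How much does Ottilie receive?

The entire ₹744,000 passes to the descendants.
That amount (₹744,000) is divided into 4 shares of ₹186,000: Xiomara takes ₹186,000; Kira's ₹186,000 share passes to Kira's issue; Fenna's ₹186,000 share passes to Fenna's issue; Thandi's ₹186,000 share passes to Thandi's issue.
Kira's share (₹186,000) is divided into 2 shares of ₹93,000: Ottilie and Joris each take ₹93,000.
Fenna's share (₹186,000) passes entirely to Flora.
Thandi's share (₹186,000) passes entirely to Ingrid.

Ottilie receives ₹93,000.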